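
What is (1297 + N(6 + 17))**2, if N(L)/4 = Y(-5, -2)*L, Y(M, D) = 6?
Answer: 3418801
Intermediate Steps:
N(L) = 24*L (N(L) = 4*(6*L) = 24*L)
(1297 + N(6 + 17))**2 = (1297 + 24*(6 + 17))**2 = (1297 + 24*23)**2 = (1297 + 552)**2 = 1849**2 = 3418801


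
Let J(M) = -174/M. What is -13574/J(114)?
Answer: 257906/29 ≈ 8893.3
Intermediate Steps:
-13574/J(114) = -13574/((-174/114)) = -13574/((-174*1/114)) = -13574/(-29/19) = -13574*(-19/29) = 257906/29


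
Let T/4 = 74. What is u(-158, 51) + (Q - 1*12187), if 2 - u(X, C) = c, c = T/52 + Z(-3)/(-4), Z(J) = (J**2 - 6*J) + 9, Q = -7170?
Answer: -251572/13 ≈ -19352.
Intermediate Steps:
T = 296 (T = 4*74 = 296)
Z(J) = 9 + J**2 - 6*J
c = -43/13 (c = 296/52 + (9 + (-3)**2 - 6*(-3))/(-4) = 296*(1/52) + (9 + 9 + 18)*(-1/4) = 74/13 + 36*(-1/4) = 74/13 - 9 = -43/13 ≈ -3.3077)
u(X, C) = 69/13 (u(X, C) = 2 - 1*(-43/13) = 2 + 43/13 = 69/13)
u(-158, 51) + (Q - 1*12187) = 69/13 + (-7170 - 1*12187) = 69/13 + (-7170 - 12187) = 69/13 - 19357 = -251572/13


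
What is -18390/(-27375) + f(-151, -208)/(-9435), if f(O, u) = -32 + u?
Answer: 800354/1147925 ≈ 0.69722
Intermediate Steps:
-18390/(-27375) + f(-151, -208)/(-9435) = -18390/(-27375) + (-32 - 208)/(-9435) = -18390*(-1/27375) - 240*(-1/9435) = 1226/1825 + 16/629 = 800354/1147925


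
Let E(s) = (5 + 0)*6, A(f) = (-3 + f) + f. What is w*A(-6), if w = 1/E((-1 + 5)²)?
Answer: -½ ≈ -0.50000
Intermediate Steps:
A(f) = -3 + 2*f
E(s) = 30 (E(s) = 5*6 = 30)
w = 1/30 ≈ 0.033333
w*A(-6) = (-3 + 2*(-6))/30 = (-3 - 12)/30 = (1/30)*(-15) = -½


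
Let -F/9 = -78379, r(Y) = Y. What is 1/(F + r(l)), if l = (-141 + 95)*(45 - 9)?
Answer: 1/703755 ≈ 1.4209e-6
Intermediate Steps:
l = -1656 (l = -46*36 = -1656)
F = 705411 (F = -9*(-78379) = 705411)
1/(F + r(l)) = 1/(705411 - 1656) = 1/703755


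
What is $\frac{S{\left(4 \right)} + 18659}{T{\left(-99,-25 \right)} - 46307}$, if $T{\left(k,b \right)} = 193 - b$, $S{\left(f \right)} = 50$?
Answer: $- \frac{18709}{46089} \approx -0.40593$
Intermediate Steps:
$\frac{S{\left(4 \right)} + 18659}{T{\left(-99,-25 \right)} - 46307} = \frac{50 + 18659}{\left(193 - -25\right) - 46307} = \frac{18709}{\left(193 + 25\right) - 46307} = \frac{18709}{218 - 46307} = \frac{18709}{-46089} = 18709 \left(- \frac{1}{46089}\right) = - \frac{18709}{46089}$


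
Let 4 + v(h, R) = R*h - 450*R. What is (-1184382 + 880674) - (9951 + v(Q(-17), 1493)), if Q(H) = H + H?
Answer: 408957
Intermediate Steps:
Q(H) = 2*H
v(h, R) = -4 - 450*R + R*h (v(h, R) = -4 + (R*h - 450*R) = -4 + (-450*R + R*h) = -4 - 450*R + R*h)
(-1184382 + 880674) - (9951 + v(Q(-17), 1493)) = (-1184382 + 880674) - (9951 + (-4 - 450*1493 + 1493*(2*(-17)))) = -303708 - (9951 + (-4 - 671850 + 1493*(-34))) = -303708 - (9951 + (-4 - 671850 - 50762)) = -303708 - (9951 - 722616) = -303708 - 1*(-712665) = -303708 + 712665 = 408957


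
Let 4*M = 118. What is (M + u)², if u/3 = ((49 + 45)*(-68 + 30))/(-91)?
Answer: 718293601/33124 ≈ 21685.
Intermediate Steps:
M = 59/2 (M = (¼)*118 = 59/2 ≈ 29.500)
u = 10716/91 (u = 3*(((49 + 45)*(-68 + 30))/(-91)) = 3*((94*(-38))*(-1/91)) = 3*(-3572*(-1/91)) = 3*(3572/91) = 10716/91 ≈ 117.76)
(M + u)² = (59/2 + 10716/91)² = (26801/182)² = 718293601/33124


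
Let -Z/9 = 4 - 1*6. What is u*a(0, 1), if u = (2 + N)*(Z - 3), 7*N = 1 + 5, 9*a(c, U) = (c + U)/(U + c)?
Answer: 100/21 ≈ 4.7619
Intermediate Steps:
a(c, U) = ⅑ (a(c, U) = ((c + U)/(U + c))/9 = ((U + c)/(U + c))/9 = (⅑)*1 = ⅑)
N = 6/7 (N = (1 + 5)/7 = (⅐)*6 = 6/7 ≈ 0.85714)
Z = 18 (Z = -9*(4 - 1*6) = -9*(4 - 6) = -9*(-2) = 18)
u = 300/7 (u = (2 + 6/7)*(18 - 3) = (20/7)*15 = 300/7 ≈ 42.857)
u*a(0, 1) = (300/7)*(⅑) = 100/21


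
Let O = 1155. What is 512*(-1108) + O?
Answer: -566141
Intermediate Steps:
512*(-1108) + O = 512*(-1108) + 1155 = -567296 + 1155 = -566141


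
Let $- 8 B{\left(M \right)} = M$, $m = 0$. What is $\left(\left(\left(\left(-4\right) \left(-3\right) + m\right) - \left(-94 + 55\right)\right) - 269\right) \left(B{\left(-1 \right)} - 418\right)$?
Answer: $\frac{364387}{4} \approx 91097.0$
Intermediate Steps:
$B{\left(M \right)} = - \frac{M}{8}$
$\left(\left(\left(\left(-4\right) \left(-3\right) + m\right) - \left(-94 + 55\right)\right) - 269\right) \left(B{\left(-1 \right)} - 418\right) = \left(\left(\left(\left(-4\right) \left(-3\right) + 0\right) - \left(-94 + 55\right)\right) - 269\right) \left(\left(- \frac{1}{8}\right) \left(-1\right) - 418\right) = \left(\left(\left(12 + 0\right) - -39\right) - 269\right) \left(\frac{1}{8} - 418\right) = \left(\left(12 + 39\right) - 269\right) \left(- \frac{3343}{8}\right) = \left(51 - 269\right) \left(- \frac{3343}{8}\right) = \left(-218\right) \left(- \frac{3343}{8}\right) = \frac{364387}{4}$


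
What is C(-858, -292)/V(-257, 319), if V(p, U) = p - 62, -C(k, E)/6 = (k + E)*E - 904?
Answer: 2009376/319 ≈ 6299.0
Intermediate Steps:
C(k, E) = 5424 - 6*E*(E + k) (C(k, E) = -6*((k + E)*E - 904) = -6*((E + k)*E - 904) = -6*(E*(E + k) - 904) = -6*(-904 + E*(E + k)) = 5424 - 6*E*(E + k))
V(p, U) = -62 + p
C(-858, -292)/V(-257, 319) = (5424 - 6*(-292)² - 6*(-292)*(-858))/(-62 - 257) = (5424 - 6*85264 - 1503216)/(-319) = (5424 - 511584 - 1503216)*(-1/319) = -2009376*(-1/319) = 2009376/319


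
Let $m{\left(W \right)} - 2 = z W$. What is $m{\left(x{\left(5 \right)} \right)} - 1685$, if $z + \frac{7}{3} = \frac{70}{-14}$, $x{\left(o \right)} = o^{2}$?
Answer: $- \frac{5599}{3} \approx -1866.3$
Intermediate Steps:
$z = - \frac{22}{3}$ ($z = - \frac{7}{3} + \frac{70}{-14} = - \frac{7}{3} + 70 \left(- \frac{1}{14}\right) = - \frac{7}{3} - 5 = - \frac{22}{3} \approx -7.3333$)
$m{\left(W \right)} = 2 - \frac{22 W}{3}$
$m{\left(x{\left(5 \right)} \right)} - 1685 = \left(2 - \frac{22 \cdot 5^{2}}{3}\right) - 1685 = \left(2 - \frac{550}{3}\right) - 1685 = - \frac{544}{3} - 1685 = - \frac{5599}{3}$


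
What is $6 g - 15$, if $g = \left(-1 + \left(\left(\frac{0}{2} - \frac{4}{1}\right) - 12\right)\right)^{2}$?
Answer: $1719$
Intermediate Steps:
$g = 289$ ($g = \left(-1 + \left(\left(0 \cdot \frac{1}{2} - 4\right) - 12\right)\right)^{2} = \left(-1 + \left(\left(0 - 4\right) - 12\right)\right)^{2} = \left(-1 - 16\right)^{2} = \left(-17\right)^{2} = 289$)
$6 g - 15 = 6 \cdot 289 - 15 = 1734 - 15 = 1719$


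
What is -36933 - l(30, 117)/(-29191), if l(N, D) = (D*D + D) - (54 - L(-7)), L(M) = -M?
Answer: -1078097444/29191 ≈ -36933.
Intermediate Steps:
l(N, D) = -47 + D + D**2 (l(N, D) = (D*D + D) - (54 - (-1)*(-7)) = (D**2 + D) - (54 - 1*7) = (D + D**2) - (54 - 7) = (D + D**2) - 1*47 = (D + D**2) - 47 = -47 + D + D**2)
-36933 - l(30, 117)/(-29191) = -36933 - (-47 + 117 + 117**2)/(-29191) = -36933 - (-47 + 117 + 13689)*(-1)/29191 = -36933 - 13759*(-1)/29191 = -36933 - 1*(-13759/29191) = -36933 + 13759/29191 = -1078097444/29191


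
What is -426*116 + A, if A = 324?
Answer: -49092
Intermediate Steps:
-426*116 + A = -426*116 + 324 = -49416 + 324 = -49092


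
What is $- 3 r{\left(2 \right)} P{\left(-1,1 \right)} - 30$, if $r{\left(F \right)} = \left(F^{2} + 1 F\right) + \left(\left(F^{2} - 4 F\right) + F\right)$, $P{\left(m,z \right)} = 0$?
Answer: $-30$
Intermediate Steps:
$r{\left(F \right)} = - 2 F + 2 F^{2}$ ($r{\left(F \right)} = \left(F^{2} + F\right) + \left(F^{2} - 3 F\right) = \left(F + F^{2}\right) + \left(F^{2} - 3 F\right) = - 2 F + 2 F^{2}$)
$- 3 r{\left(2 \right)} P{\left(-1,1 \right)} - 30 = - 3 \cdot 2 \cdot 2 \left(-1 + 2\right) 0 - 30 = - 3 \cdot 2 \cdot 2 \cdot 1 \cdot 0 - 30 = \left(-3\right) 4 \cdot 0 - 30 = \left(-12\right) 0 - 30 = 0 - 30 = -30$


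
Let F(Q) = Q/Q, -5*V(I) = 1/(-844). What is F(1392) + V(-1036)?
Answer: 4221/4220 ≈ 1.0002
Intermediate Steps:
V(I) = 1/4220 (V(I) = -⅕/(-844) = -⅕*(-1/844) = 1/4220)
F(Q) = 1
F(1392) + V(-1036) = 1 + 1/4220 = 4221/4220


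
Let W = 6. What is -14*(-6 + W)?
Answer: 0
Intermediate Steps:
-14*(-6 + W) = -14*(-6 + 6) = -14*0 = 0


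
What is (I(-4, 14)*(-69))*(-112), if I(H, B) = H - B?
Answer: -139104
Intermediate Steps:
(I(-4, 14)*(-69))*(-112) = ((-4 - 1*14)*(-69))*(-112) = ((-4 - 14)*(-69))*(-112) = -18*(-69)*(-112) = 1242*(-112) = -139104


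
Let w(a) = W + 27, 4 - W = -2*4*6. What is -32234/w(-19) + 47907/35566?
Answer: -1142649791/2809714 ≈ -406.68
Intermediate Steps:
W = 52 (W = 4 - (-2*4)*6 = 4 - (-8)*6 = 4 - 1*(-48) = 4 + 48 = 52)
w(a) = 79 (w(a) = 52 + 27 = 79)
-32234/w(-19) + 47907/35566 = -32234/79 + 47907/35566 = -1142649791/2809714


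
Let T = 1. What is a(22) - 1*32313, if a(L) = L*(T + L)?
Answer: -31807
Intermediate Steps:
a(L) = L*(1 + L)
a(22) - 1*32313 = 22*(1 + 22) - 1*32313 = 22*23 - 32313 = 506 - 32313 = -31807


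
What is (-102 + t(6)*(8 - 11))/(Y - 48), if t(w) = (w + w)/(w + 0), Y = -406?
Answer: 54/227 ≈ 0.23789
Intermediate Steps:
t(w) = 2 (t(w) = (2*w)/w = 2)
(-102 + t(6)*(8 - 11))/(Y - 48) = (-102 + 2*(8 - 11))/(-406 - 48) = (-102 + 2*(-3))/(-454) = (-102 - 6)*(-1/454) = -108*(-1/454) = 54/227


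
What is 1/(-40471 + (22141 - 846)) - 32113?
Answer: -615798889/19176 ≈ -32113.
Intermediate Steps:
1/(-40471 + (22141 - 846)) - 32113 = 1/(-40471 + 21295) - 32113 = 1/(-19176) - 32113 = -1/19176 - 32113 = -615798889/19176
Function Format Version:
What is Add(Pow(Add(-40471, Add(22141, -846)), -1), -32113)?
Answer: Rational(-615798889, 19176) ≈ -32113.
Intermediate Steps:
Add(Pow(Add(-40471, Add(22141, -846)), -1), -32113) = Add(Pow(Add(-40471, 21295), -1), -32113) = Add(Pow(-19176, -1), -32113) = Add(Rational(-1, 19176), -32113) = Rational(-615798889, 19176)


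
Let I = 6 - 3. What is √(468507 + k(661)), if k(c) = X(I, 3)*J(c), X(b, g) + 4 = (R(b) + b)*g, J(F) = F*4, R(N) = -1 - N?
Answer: 11*√3719 ≈ 670.82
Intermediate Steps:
J(F) = 4*F
I = 3
X(b, g) = -4 - g (X(b, g) = -4 + ((-1 - b) + b)*g = -4 - g)
k(c) = -28*c (k(c) = (-4 - 1*3)*(4*c) = (-4 - 3)*(4*c) = -28*c)
√(468507 + k(661)) = √(468507 - 28*661) = √(468507 - 18508) = √449999 = 11*√3719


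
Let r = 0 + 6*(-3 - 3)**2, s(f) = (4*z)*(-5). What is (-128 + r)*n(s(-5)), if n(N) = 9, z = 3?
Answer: 792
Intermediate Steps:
s(f) = -60 (s(f) = (4*3)*(-5) = 12*(-5) = -60)
r = 216 (r = 0 + 6*(-6)**2 = 0 + 6*36 = 0 + 216 = 216)
(-128 + r)*n(s(-5)) = (-128 + 216)*9 = 88*9 = 792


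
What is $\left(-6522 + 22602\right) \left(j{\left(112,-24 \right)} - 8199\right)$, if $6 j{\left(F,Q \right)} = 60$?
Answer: $-131679120$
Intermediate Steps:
$j{\left(F,Q \right)} = 10$ ($j{\left(F,Q \right)} = \frac{1}{6} \cdot 60 = 10$)
$\left(-6522 + 22602\right) \left(j{\left(112,-24 \right)} - 8199\right) = \left(-6522 + 22602\right) \left(10 - 8199\right) = 16080 \left(-8189\right) = -131679120$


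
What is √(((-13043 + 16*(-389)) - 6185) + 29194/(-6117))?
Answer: I*√952533600126/6117 ≈ 159.55*I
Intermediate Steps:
√(((-13043 + 16*(-389)) - 6185) + 29194/(-6117)) = √(((-13043 - 6224) - 6185) + 29194*(-1/6117)) = √((-19267 - 6185) - 29194/6117) = √(-25452 - 29194/6117) = √(-155719078/6117) = I*√952533600126/6117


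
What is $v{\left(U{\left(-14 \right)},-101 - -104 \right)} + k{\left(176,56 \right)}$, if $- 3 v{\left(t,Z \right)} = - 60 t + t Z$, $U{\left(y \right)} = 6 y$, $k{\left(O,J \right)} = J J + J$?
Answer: $1596$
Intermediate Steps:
$k{\left(O,J \right)} = J + J^{2}$ ($k{\left(O,J \right)} = J^{2} + J = J + J^{2}$)
$v{\left(t,Z \right)} = 20 t - \frac{Z t}{3}$ ($v{\left(t,Z \right)} = - \frac{- 60 t + t Z}{3} = - \frac{- 60 t + Z t}{3} = 20 t - \frac{Z t}{3}$)
$v{\left(U{\left(-14 \right)},-101 - -104 \right)} + k{\left(176,56 \right)} = \frac{6 \left(-14\right) \left(60 - \left(-101 - -104\right)\right)}{3} + 56 \left(1 + 56\right) = \frac{1}{3} \left(-84\right) \left(60 - \left(-101 + 104\right)\right) + 56 \cdot 57 = \frac{1}{3} \left(-84\right) \left(60 - 3\right) + 3192 = \frac{1}{3} \left(-84\right) 57 + 3192 = -1596 + 3192 = 1596$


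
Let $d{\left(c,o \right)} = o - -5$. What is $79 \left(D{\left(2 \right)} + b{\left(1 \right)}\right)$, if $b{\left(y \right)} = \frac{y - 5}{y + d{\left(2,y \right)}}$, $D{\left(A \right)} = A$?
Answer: $\frac{790}{7} \approx 112.86$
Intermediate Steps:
$d{\left(c,o \right)} = 5 + o$ ($d{\left(c,o \right)} = o + 5 = 5 + o$)
$b{\left(y \right)} = \frac{-5 + y}{5 + 2 y}$ ($b{\left(y \right)} = \frac{y - 5}{y + \left(5 + y\right)} = \frac{-5 + y}{5 + 2 y}$)
$79 \left(D{\left(2 \right)} + b{\left(1 \right)}\right) = 79 \left(2 + \frac{-5 + 1}{5 + 2 \cdot 1}\right) = 79 \left(2 + \frac{1}{5 + 2} \left(-4\right)\right) = 79 \left(2 + \frac{1}{7} \left(-4\right)\right) = 79 \left(2 - \frac{4}{7}\right) = 79 \cdot \frac{10}{7} = \frac{790}{7}$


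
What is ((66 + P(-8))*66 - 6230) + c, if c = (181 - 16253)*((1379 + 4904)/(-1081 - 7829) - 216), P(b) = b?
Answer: 15505553438/4455 ≈ 3.4805e+6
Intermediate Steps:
c = 15516254348/4455 (c = -16072*(6283/(-8910) - 216) = -16072*(6283*(-1/8910) - 216) = -16072*(-6283/8910 - 216) = -16072*(-1930843/8910) = 15516254348/4455 ≈ 3.4829e+6)
((66 + P(-8))*66 - 6230) + c = ((66 - 8)*66 - 6230) + 15516254348/4455 = (58*66 - 6230) + 15516254348/4455 = (3828 - 6230) + 15516254348/4455 = -2402 + 15516254348/4455 = 15505553438/4455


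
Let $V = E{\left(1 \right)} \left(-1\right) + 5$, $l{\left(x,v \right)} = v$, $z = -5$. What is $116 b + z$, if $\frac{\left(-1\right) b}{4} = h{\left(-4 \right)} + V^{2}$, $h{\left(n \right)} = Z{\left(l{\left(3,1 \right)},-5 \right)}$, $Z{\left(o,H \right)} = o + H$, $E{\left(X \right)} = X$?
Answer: $-5573$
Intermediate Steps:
$Z{\left(o,H \right)} = H + o$
$h{\left(n \right)} = -4$ ($h{\left(n \right)} = -5 + 1 = -4$)
$V = 4$ ($V = 1 \left(-1\right) + 5 = -1 + 5 = 4$)
$b = -48$ ($b = - 4 \left(-4 + 4^{2}\right) = - 4 \left(-4 + 16\right) = \left(-4\right) 12 = -48$)
$116 b + z = 116 \left(-48\right) - 5 = -5568 - 5 = -5573$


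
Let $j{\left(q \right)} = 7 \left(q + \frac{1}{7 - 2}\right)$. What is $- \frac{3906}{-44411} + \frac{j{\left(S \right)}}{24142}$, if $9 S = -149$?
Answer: $\frac{2007316934}{24123833145} \approx 0.083209$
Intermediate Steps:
$S = - \frac{149}{9}$ ($S = \frac{1}{9} \left(-149\right) = - \frac{149}{9} \approx -16.556$)
$j{\left(q \right)} = \frac{7}{5} + 7 q$ ($j{\left(q \right)} = 7 \left(q + \frac{1}{5}\right) = 7 \left(\frac{1}{5} + q\right) = \frac{7}{5} + 7 q$)
$- \frac{3906}{-44411} + \frac{j{\left(S \right)}}{24142} = - \frac{3906}{-44411} + \frac{\frac{7}{5} + 7 \left(- \frac{149}{9}\right)}{24142} = \left(-3906\right) \left(- \frac{1}{44411}\right) + \left(\frac{7}{5} - \frac{1043}{9}\right) \frac{1}{24142} = \frac{3906}{44411} - \frac{2576}{543195} = \frac{2007316934}{24123833145}$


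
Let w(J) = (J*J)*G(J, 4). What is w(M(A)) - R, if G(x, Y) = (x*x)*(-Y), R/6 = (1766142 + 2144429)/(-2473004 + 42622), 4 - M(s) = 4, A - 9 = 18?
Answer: 11731713/1215191 ≈ 9.6542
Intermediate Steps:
A = 27 (A = 9 + 18 = 27)
M(s) = 0 (M(s) = 4 - 1*4 = 4 - 4 = 0)
R = -11731713/1215191 (R = 6*((1766142 + 2144429)/(-2473004 + 42622)) = 6*(3910571/(-2430382)) = 6*(3910571*(-1/2430382)) = 6*(-3910571/2430382) = -11731713/1215191 ≈ -9.6542)
G(x, Y) = -Y*x² (G(x, Y) = x²*(-Y) = -Y*x²)
w(J) = -4*J⁴ (w(J) = (J*J)*(-1*4*J²) = J²*(-4*J²) = -4*J⁴)
w(M(A)) - R = -4*0⁴ - 1*(-11731713/1215191) = -4*0 + 11731713/1215191 = 0 + 11731713/1215191 = 11731713/1215191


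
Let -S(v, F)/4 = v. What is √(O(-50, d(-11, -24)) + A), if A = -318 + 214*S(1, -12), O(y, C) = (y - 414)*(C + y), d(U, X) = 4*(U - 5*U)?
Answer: I*√59638 ≈ 244.21*I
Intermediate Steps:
S(v, F) = -4*v
d(U, X) = -16*U (d(U, X) = 4*(-4*U) = -16*U)
O(y, C) = (-414 + y)*(C + y)
A = -1174 (A = -318 + 214*(-4*1) = -318 + 214*(-4) = -318 - 856 = -1174)
√(O(-50, d(-11, -24)) + A) = √(((-50)² - (-6624)*(-11) - 414*(-50) - 16*(-11)*(-50)) - 1174) = √((2500 - 414*176 + 20700 + 176*(-50)) - 1174) = √((2500 - 72864 + 20700 - 8800) - 1174) = √(-58464 - 1174) = √(-59638) = I*√59638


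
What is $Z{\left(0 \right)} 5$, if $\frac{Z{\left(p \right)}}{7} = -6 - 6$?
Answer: $-420$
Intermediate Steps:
$Z{\left(p \right)} = -84$ ($Z{\left(p \right)} = 7 \left(-6 - 6\right) = 7 \left(-12\right) = -84$)
$Z{\left(0 \right)} 5 = \left(-84\right) 5 = -420$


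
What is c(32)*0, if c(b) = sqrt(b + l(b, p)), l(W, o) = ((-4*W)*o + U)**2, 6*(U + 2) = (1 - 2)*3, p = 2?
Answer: 0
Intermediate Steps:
U = -5/2 (U = -2 + ((1 - 2)*3)/6 = -2 + (-1*3)/6 = -2 + (1/6)*(-3) = -2 - 1/2 = -5/2 ≈ -2.5000)
l(W, o) = (-5/2 - 4*W*o)**2 (l(W, o) = ((-4*W)*o - 5/2)**2 = (-4*W*o - 5/2)**2 = (-5/2 - 4*W*o)**2)
c(b) = sqrt(b + (5 + 16*b)**2/4) (c(b) = sqrt(b + (5 + 8*b*2)**2/4) = sqrt(b + (5 + 16*b)**2/4))
c(32)*0 = (sqrt((5 + 16*32)**2 + 4*32)/2)*0 = (sqrt((5 + 512)**2 + 128)/2)*0 = (sqrt(517**2 + 128)/2)*0 = (sqrt(267289 + 128)/2)*0 = (sqrt(267417)/2)*0 = ((3*sqrt(29713))/2)*0 = (3*sqrt(29713)/2)*0 = 0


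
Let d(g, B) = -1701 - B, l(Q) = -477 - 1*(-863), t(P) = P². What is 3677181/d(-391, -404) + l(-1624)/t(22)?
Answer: -889627481/313874 ≈ -2834.3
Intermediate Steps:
l(Q) = 386 (l(Q) = -477 + 863 = 386)
3677181/d(-391, -404) + l(-1624)/t(22) = 3677181/(-1701 - 1*(-404)) + 386/(22²) = 3677181/(-1701 + 404) + 386/484 = 3677181/(-1297) + 386*(1/484) = 3677181*(-1/1297) + 193/242 = -3677181/1297 + 193/242 = -889627481/313874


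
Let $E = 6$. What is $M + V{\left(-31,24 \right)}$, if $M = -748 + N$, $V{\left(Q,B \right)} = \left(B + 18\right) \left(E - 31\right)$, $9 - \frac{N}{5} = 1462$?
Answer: $-9063$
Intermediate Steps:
$N = -7265$ ($N = 45 - 7310 = -7265$)
$V{\left(Q,B \right)} = -450 - 25 B$ ($V{\left(Q,B \right)} = \left(B + 18\right) \left(6 - 31\right) = \left(18 + B\right) \left(-25\right) = -450 - 25 B$)
$M = -8013$ ($M = -748 - 7265 = -8013$)
$M + V{\left(-31,24 \right)} = -8013 - 1050 = -9063$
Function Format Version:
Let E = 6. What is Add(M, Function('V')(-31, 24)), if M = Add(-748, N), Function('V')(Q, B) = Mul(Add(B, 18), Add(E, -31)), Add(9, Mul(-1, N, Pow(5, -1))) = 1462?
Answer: -9063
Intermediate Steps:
N = -7265 (N = Add(45, Mul(-5, 1462)) = Add(45, -7310) = -7265)
Function('V')(Q, B) = Add(-450, Mul(-25, B)) (Function('V')(Q, B) = Mul(Add(B, 18), Add(6, -31)) = Mul(Add(18, B), -25) = Add(-450, Mul(-25, B)))
M = -8013 (M = Add(-748, -7265) = -8013)
Add(M, Function('V')(-31, 24)) = Add(-8013, Add(-450, Mul(-25, 24))) = Add(-8013, Add(-450, -600)) = Add(-8013, -1050) = -9063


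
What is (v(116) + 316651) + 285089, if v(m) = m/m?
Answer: 601741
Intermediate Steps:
v(m) = 1
(v(116) + 316651) + 285089 = (1 + 316651) + 285089 = 316652 + 285089 = 601741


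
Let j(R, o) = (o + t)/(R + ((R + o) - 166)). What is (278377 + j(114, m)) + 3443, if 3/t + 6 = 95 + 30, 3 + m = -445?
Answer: 12945173189/45934 ≈ 2.8182e+5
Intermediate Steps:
m = -448 (m = -3 - 445 = -448)
t = 3/119 (t = 3/(-6 + (95 + 30)) = 3/(-6 + 125) = 3/119 ≈ 0.025210)
j(R, o) = (3/119 + o)/(-166 + o + 2*R) (j(R, o) = (o + 3/119)/(R + ((R + o) - 166)) = (3/119 + o)/(R + (-166 + R + o)) = (3/119 + o)/(-166 + o + 2*R))
(278377 + j(114, m)) + 3443 = (278377 + (3/119 - 448)/(-166 - 448 + 2*114)) + 3443 = (278377 - 53309/119/(-166 - 448 + 228)) + 3443 = (278377 - 53309/119/(-386)) + 3443 = (278377 - 1/386*(-53309/119)) + 3443 = (278377 + 53309/45934) + 3443 = 12787022427/45934 + 3443 = 12945173189/45934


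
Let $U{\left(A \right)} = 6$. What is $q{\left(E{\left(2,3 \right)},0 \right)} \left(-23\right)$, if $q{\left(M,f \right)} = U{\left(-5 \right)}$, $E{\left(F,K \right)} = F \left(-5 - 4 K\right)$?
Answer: $-138$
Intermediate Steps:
$q{\left(M,f \right)} = 6$
$q{\left(E{\left(2,3 \right)},0 \right)} \left(-23\right) = 6 \left(-23\right) = -138$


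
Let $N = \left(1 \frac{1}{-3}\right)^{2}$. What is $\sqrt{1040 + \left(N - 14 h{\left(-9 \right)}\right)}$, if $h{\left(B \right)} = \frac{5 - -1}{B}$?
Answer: $\frac{\sqrt{9445}}{3} \approx 32.395$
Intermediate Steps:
$h{\left(B \right)} = \frac{6}{B}$ ($h{\left(B \right)} = \frac{5 + 1}{B} = \frac{6}{B}$)
$N = \frac{1}{9}$ ($N = \left(1 \left(- \frac{1}{3}\right)\right)^{2} = \left(- \frac{1}{3}\right)^{2} = \frac{1}{9} \approx 0.11111$)
$\sqrt{1040 + \left(N - 14 h{\left(-9 \right)}\right)} = \sqrt{1040 - \left(- \frac{1}{9} + 14 \frac{6}{-9}\right)} = \sqrt{1040 - \left(- \frac{1}{9} + 14 \cdot 6 \left(- \frac{1}{9}\right)\right)} = \sqrt{1040 + \left(\frac{1}{9} - - \frac{28}{3}\right)} = \sqrt{1040 + \left(\frac{1}{9} + \frac{28}{3}\right)} = \sqrt{1040 + \frac{85}{9}} = \sqrt{\frac{9445}{9}} = \frac{\sqrt{9445}}{3}$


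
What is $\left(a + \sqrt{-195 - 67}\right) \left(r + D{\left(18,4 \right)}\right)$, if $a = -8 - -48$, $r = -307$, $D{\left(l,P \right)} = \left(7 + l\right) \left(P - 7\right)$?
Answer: $-15280 - 382 i \sqrt{262} \approx -15280.0 - 6183.2 i$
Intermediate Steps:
$D{\left(l,P \right)} = \left(-7 + P\right) \left(7 + l\right)$ ($D{\left(l,P \right)} = \left(7 + l\right) \left(-7 + P\right) = \left(-7 + P\right) \left(7 + l\right)$)
$a = 40$ ($a = -8 + 48 = 40$)
$\left(a + \sqrt{-195 - 67}\right) \left(r + D{\left(18,4 \right)}\right) = \left(40 + \sqrt{-195 - 67}\right) \left(-307 + \left(-49 - 126 + 7 \cdot 4 + 4 \cdot 18\right)\right) = \left(40 + \sqrt{-262}\right) \left(-307 + \left(-49 - 126 + 28 + 72\right)\right) = \left(40 + i \sqrt{262}\right) \left(-307 - 75\right) = \left(40 + i \sqrt{262}\right) \left(-382\right) = -15280 - 382 i \sqrt{262}$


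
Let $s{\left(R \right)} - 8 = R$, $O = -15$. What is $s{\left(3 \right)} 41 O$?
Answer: $-6765$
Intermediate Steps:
$s{\left(R \right)} = 8 + R$
$s{\left(3 \right)} 41 O = \left(8 + 3\right) 41 \left(-15\right) = 11 \cdot 41 \left(-15\right) = 451 \left(-15\right) = -6765$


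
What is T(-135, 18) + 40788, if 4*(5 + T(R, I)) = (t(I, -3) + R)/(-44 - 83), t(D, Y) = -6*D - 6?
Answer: 20718013/508 ≈ 40784.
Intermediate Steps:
t(D, Y) = -6 - 6*D
T(R, I) = -1267/254 - R/508 + 3*I/254 (T(R, I) = -5 + (((-6 - 6*I) + R)/(-44 - 83))/4 = -5 + ((-6 + R - 6*I)/(-127))/4 = -5 + ((-6 + R - 6*I)*(-1/127))/4 = -5 + (6/127 - R/127 + 6*I/127)/4 = -5 + (3/254 - R/508 + 3*I/254) = -1267/254 - R/508 + 3*I/254)
T(-135, 18) + 40788 = (-1267/254 - 1/508*(-135) + (3/254)*18) + 40788 = (-1267/254 + 135/508 + 27/127) + 40788 = -2291/508 + 40788 = 20718013/508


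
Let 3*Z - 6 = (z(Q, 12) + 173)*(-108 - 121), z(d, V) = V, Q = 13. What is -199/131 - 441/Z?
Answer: -8256128/5549029 ≈ -1.4879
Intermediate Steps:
Z = -42359/3 (Z = 2 + ((12 + 173)*(-108 - 121))/3 = 2 + (185*(-229))/3 = 2 + (⅓)*(-42365) = 2 - 42365/3 = -42359/3 ≈ -14120.)
-199/131 - 441/Z = -199/131 - 441/(-42359/3) = -199*1/131 - 441*(-3/42359) = -199/131 + 1323/42359 = -8256128/5549029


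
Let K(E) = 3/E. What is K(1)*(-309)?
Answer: -927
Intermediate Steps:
K(1)*(-309) = (3/1)*(-309) = (3*1)*(-309) = 3*(-309) = -927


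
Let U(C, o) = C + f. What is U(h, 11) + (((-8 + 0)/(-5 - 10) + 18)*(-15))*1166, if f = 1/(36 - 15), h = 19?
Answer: -6806708/21 ≈ -3.2413e+5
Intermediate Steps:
f = 1/21 ≈ 0.047619
U(C, o) = 1/21 + C (U(C, o) = C + 1/21 = 1/21 + C)
U(h, 11) + (((-8 + 0)/(-5 - 10) + 18)*(-15))*1166 = (1/21 + 19) + (((-8 + 0)/(-5 - 10) + 18)*(-15))*1166 = 400/21 + ((-8/(-15) + 18)*(-15))*1166 = 400/21 + ((-8*(-1/15) + 18)*(-15))*1166 = 400/21 + ((8/15 + 18)*(-15))*1166 = 400/21 + ((278/15)*(-15))*1166 = 400/21 - 278*1166 = 400/21 - 324148 = -6806708/21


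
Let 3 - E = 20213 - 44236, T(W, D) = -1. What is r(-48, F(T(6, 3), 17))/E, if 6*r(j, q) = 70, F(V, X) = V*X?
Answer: 35/72078 ≈ 0.00048559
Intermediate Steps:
r(j, q) = 35/3 (r(j, q) = (⅙)*70 = 35/3)
E = 24026 (E = 3 - (20213 - 44236) = 3 - 1*(-24023) = 3 + 24023 = 24026)
r(-48, F(T(6, 3), 17))/E = (35/3)/24026 = (35/3)*(1/24026) = 35/72078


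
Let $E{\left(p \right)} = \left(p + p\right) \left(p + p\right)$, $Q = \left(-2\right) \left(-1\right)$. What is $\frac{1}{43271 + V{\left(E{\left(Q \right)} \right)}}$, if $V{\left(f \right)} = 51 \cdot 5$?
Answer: $\frac{1}{43526} \approx 2.2975 \cdot 10^{-5}$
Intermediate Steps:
$Q = 2$
$E{\left(p \right)} = 4 p^{2}$ ($E{\left(p \right)} = 2 p 2 p = 4 p^{2}$)
$V{\left(f \right)} = 255$
$\frac{1}{43271 + V{\left(E{\left(Q \right)} \right)}} = \frac{1}{43271 + 255} = \frac{1}{43526}$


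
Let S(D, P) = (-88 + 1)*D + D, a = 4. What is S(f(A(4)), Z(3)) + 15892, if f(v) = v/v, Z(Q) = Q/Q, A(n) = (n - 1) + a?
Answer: 15806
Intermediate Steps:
A(n) = 3 + n (A(n) = (n - 1) + 4 = (-1 + n) + 4 = 3 + n)
Z(Q) = 1
f(v) = 1
S(D, P) = -86*D (S(D, P) = -87*D + D = -86*D)
S(f(A(4)), Z(3)) + 15892 = -86*1 + 15892 = -86 + 15892 = 15806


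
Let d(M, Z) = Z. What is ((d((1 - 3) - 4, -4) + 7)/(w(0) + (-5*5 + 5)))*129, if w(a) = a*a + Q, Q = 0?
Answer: -387/20 ≈ -19.350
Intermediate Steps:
w(a) = a**2 (w(a) = a*a + 0 = a**2 + 0 = a**2)
((d((1 - 3) - 4, -4) + 7)/(w(0) + (-5*5 + 5)))*129 = ((-4 + 7)/(0**2 + (-5*5 + 5)))*129 = (3/(0 + (-25 + 5)))*129 = (3/(0 - 20))*129 = (3/(-20))*129 = (3*(-1/20))*129 = -3/20*129 = -387/20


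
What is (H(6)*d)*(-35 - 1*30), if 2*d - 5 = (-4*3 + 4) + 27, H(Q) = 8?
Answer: -6240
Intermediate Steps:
d = 12 (d = 5/2 + ((-4*3 + 4) + 27)/2 = 5/2 + ((-12 + 4) + 27)/2 = 5/2 + (-8 + 27)/2 = 5/2 + (½)*19 = 5/2 + 19/2 = 12)
(H(6)*d)*(-35 - 1*30) = (8*12)*(-35 - 1*30) = 96*(-35 - 30) = 96*(-65) = -6240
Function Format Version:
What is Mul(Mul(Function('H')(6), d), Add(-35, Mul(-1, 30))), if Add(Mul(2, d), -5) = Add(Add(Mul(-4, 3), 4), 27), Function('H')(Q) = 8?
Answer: -6240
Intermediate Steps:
d = 12 (d = Add(Rational(5, 2), Mul(Rational(1, 2), Add(Add(Mul(-4, 3), 4), 27))) = Add(Rational(5, 2), Mul(Rational(1, 2), Add(Add(-12, 4), 27))) = Add(Rational(5, 2), Mul(Rational(1, 2), Add(-8, 27))) = Add(Rational(5, 2), Mul(Rational(1, 2), 19)) = Add(Rational(5, 2), Rational(19, 2)) = 12)
Mul(Mul(Function('H')(6), d), Add(-35, Mul(-1, 30))) = Mul(Mul(8, 12), Add(-35, Mul(-1, 30))) = Mul(96, Add(-35, -30)) = Mul(96, -65) = -6240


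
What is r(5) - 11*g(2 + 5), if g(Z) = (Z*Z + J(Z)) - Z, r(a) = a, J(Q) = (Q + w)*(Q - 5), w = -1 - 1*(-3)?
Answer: -655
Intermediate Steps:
w = 2 (w = -1 + 3 = 2)
J(Q) = (-5 + Q)*(2 + Q) (J(Q) = (Q + 2)*(Q - 5) = (2 + Q)*(-5 + Q) = (-5 + Q)*(2 + Q))
g(Z) = -10 - 4*Z + 2*Z**2 (g(Z) = (Z*Z + (-10 + Z**2 - 3*Z)) - Z = (Z**2 + (-10 + Z**2 - 3*Z)) - Z = (-10 - 3*Z + 2*Z**2) - Z = -10 - 4*Z + 2*Z**2)
r(5) - 11*g(2 + 5) = 5 - 11*(-10 - 4*(2 + 5) + 2*(2 + 5)**2) = 5 - 11*(-10 - 4*7 + 2*7**2) = 5 - 11*(-10 - 28 + 2*49) = 5 - 11*(-10 - 28 + 98) = 5 - 11*60 = 5 - 660 = -655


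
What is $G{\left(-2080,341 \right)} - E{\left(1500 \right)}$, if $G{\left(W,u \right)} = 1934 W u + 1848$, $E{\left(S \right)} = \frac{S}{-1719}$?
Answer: $- \frac{786010269556}{573} \approx -1.3717 \cdot 10^{9}$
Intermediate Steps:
$E{\left(S \right)} = - \frac{S}{1719}$ ($E{\left(S \right)} = S \left(- \frac{1}{1719}\right) = - \frac{S}{1719}$)
$G{\left(W,u \right)} = 1848 + 1934 W u$ ($G{\left(W,u \right)} = 1934 W u + 1848 = 1848 + 1934 W u$)
$G{\left(-2080,341 \right)} - E{\left(1500 \right)} = \left(1848 + 1934 \left(-2080\right) 341\right) - \left(- \frac{1}{1719}\right) 1500 = \left(1848 - 1371747520\right) - - \frac{500}{573} = -1371745672 + \frac{500}{573} = - \frac{786010269556}{573}$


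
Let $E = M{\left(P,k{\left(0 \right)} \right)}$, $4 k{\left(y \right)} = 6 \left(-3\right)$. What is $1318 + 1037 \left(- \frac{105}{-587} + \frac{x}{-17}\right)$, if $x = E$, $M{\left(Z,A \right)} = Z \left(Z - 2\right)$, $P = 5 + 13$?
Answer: $- \frac{9429865}{587} \approx -16065.0$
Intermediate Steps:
$k{\left(y \right)} = - \frac{9}{2}$ ($k{\left(y \right)} = \frac{6 \left(-3\right)}{4} = \frac{1}{4} \left(-18\right) = - \frac{9}{2}$)
$P = 18$
$M{\left(Z,A \right)} = Z \left(-2 + Z\right)$
$E = 288$ ($E = 18 \left(-2 + 18\right) = 18 \cdot 16 = 288$)
$x = 288$
$1318 + 1037 \left(- \frac{105}{-587} + \frac{x}{-17}\right) = 1318 + 1037 \left(- \frac{105}{-587} + \frac{288}{-17}\right) = 1318 + 1037 \left(\left(-105\right) \left(- \frac{1}{587}\right) + 288 \left(- \frac{1}{17}\right)\right) = 1318 + 1037 \left(\frac{105}{587} - \frac{288}{17}\right) = 1318 + 1037 \left(- \frac{167271}{9979}\right) = 1318 - \frac{10203531}{587} = - \frac{9429865}{587}$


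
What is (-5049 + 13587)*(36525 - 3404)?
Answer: 282787098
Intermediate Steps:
(-5049 + 13587)*(36525 - 3404) = 8538*33121 = 282787098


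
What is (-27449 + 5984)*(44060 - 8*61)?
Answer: -935272980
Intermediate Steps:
(-27449 + 5984)*(44060 - 8*61) = -21465*(44060 - 488) = -21465*43572 = -935272980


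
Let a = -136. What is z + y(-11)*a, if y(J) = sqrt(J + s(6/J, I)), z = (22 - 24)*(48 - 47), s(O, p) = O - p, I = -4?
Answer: -2 - 136*I*sqrt(913)/11 ≈ -2.0 - 373.58*I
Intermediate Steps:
z = -2 (z = -2*1 = -2)
y(J) = sqrt(4 + J + 6/J) (y(J) = sqrt(J + (6/J - 1*(-4))) = sqrt(J + (6/J + 4)) = sqrt(J + (4 + 6/J)) = sqrt(4 + J + 6/J))
z + y(-11)*a = -2 + sqrt(4 - 11 + 6/(-11))*(-136) = -2 + sqrt(4 - 11 + 6*(-1/11))*(-136) = -2 + sqrt(4 - 11 - 6/11)*(-136) = -2 + sqrt(-83/11)*(-136) = -2 + (I*sqrt(913)/11)*(-136) = -2 - 136*I*sqrt(913)/11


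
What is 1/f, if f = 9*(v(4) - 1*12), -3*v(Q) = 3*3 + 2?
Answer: -1/141 ≈ -0.0070922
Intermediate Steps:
v(Q) = -11/3 (v(Q) = -(3*3 + 2)/3 = -(9 + 2)/3 = -⅓*11 = -11/3)
f = -141 (f = 9*(-11/3 - 1*12) = 9*(-11/3 - 12) = 9*(-47/3) = -141)
1/f = 1/(-141) = -1/141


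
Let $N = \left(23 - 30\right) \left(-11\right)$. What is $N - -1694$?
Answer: $1771$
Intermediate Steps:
$N = 77$ ($N = \left(-7\right) \left(-11\right) = 77$)
$N - -1694 = 77 - -1694 = 77 + 1694 = 1771$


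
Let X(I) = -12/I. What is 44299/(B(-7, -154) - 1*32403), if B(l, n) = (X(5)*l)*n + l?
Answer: -221495/174986 ≈ -1.2658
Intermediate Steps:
B(l, n) = l - 12*l*n/5 (B(l, n) = ((-12/5)*l)*n + l = ((-12*⅕)*l)*n + l = (-12*l/5)*n + l = -12*l*n/5 + l = l - 12*l*n/5)
44299/(B(-7, -154) - 1*32403) = 44299/((⅕)*(-7)*(5 - 12*(-154)) - 1*32403) = 44299/((⅕)*(-7)*(5 + 1848) - 32403) = 44299/((⅕)*(-7)*1853 - 32403) = 44299/(-12971/5 - 32403) = 44299/(-174986/5) = 44299*(-5/174986) = -221495/174986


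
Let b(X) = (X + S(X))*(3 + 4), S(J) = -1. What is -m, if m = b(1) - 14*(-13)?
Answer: -182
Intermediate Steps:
b(X) = -7 + 7*X (b(X) = (X - 1)*(3 + 4) = (-1 + X)*7 = -7 + 7*X)
m = 182 (m = (-7 + 7*1) - 14*(-13) = (-7 + 7) + 182 = 0 + 182 = 182)
-m = -1*182 = -182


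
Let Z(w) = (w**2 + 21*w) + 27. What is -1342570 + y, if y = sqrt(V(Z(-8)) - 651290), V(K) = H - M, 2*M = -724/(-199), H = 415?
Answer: -1342570 + I*sqrt(25775372913)/199 ≈ -1.3426e+6 + 806.77*I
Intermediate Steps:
Z(w) = 27 + w**2 + 21*w
M = 362/199 (M = (-724/(-199))/2 = (-724*(-1/199))/2 = (1/2)*(724/199) = 362/199 ≈ 1.8191)
V(K) = 82223/199 (V(K) = 415 - 1*362/199 = 415 - 362/199 = 82223/199)
y = I*sqrt(25775372913)/199 (y = sqrt(82223/199 - 651290) = sqrt(-129524487/199) = I*sqrt(25775372913)/199 ≈ 806.77*I)
-1342570 + y = -1342570 + I*sqrt(25775372913)/199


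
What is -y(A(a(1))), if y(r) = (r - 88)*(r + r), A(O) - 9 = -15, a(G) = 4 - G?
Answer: -1128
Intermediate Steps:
A(O) = -6 (A(O) = 9 - 15 = -6)
y(r) = 2*r*(-88 + r) (y(r) = (-88 + r)*(2*r) = 2*r*(-88 + r))
-y(A(a(1))) = -2*(-6)*(-88 - 6) = -2*(-6)*(-94) = -1*1128 = -1128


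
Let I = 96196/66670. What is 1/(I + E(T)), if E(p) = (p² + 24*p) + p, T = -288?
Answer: 33335/2524974338 ≈ 1.3202e-5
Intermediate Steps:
E(p) = p² + 25*p
I = 48098/33335 (I = 96196*(1/66670) = 48098/33335 ≈ 1.4429)
1/(I + E(T)) = 1/(48098/33335 - 288*(25 - 288)) = 1/(48098/33335 - 288*(-263)) = 1/(48098/33335 + 75744) = 1/(2524974338/33335) = 33335/2524974338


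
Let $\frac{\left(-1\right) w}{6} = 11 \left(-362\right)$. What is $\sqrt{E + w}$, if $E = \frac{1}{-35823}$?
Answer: $\frac{\sqrt{30660300828645}}{35823} \approx 154.57$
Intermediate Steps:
$E = - \frac{1}{35823} \approx -2.7915 \cdot 10^{-5}$
$w = 23892$ ($w = - 6 \cdot 11 \left(-362\right) = \left(-6\right) \left(-3982\right) = 23892$)
$\sqrt{E + w} = \sqrt{- \frac{1}{35823} + 23892} = \sqrt{\frac{855883115}{35823}} = \frac{\sqrt{30660300828645}}{35823}$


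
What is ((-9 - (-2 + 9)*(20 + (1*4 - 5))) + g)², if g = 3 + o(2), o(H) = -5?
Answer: 20736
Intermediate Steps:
g = -2 (g = 3 - 5 = -2)
((-9 - (-2 + 9)*(20 + (1*4 - 5))) + g)² = ((-9 - (-2 + 9)*(20 + (1*4 - 5))) - 2)² = ((-9 - 7*(20 + (4 - 5))) - 2)² = ((-9 - 7*(20 - 1)) - 2)² = ((-9 - 7*19) - 2)² = ((-9 - 1*133) - 2)² = ((-9 - 133) - 2)² = (-142 - 2)² = (-144)² = 20736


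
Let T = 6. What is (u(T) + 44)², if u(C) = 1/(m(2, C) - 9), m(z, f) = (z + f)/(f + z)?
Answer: 123201/64 ≈ 1925.0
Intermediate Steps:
m(z, f) = 1 (m(z, f) = (f + z)/(f + z) = 1)
u(C) = -⅛ (u(C) = 1/(1 - 9) = 1/(-8) = -⅛)
(u(T) + 44)² = (-⅛ + 44)² = (351/8)² = 123201/64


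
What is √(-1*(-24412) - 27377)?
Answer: I*√2965 ≈ 54.452*I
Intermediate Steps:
√(-1*(-24412) - 27377) = √(24412 - 27377) = √(-2965) = I*√2965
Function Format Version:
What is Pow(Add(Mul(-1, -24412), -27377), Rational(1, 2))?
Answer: Mul(I, Pow(2965, Rational(1, 2))) ≈ Mul(54.452, I)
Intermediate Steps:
Pow(Add(Mul(-1, -24412), -27377), Rational(1, 2)) = Pow(Add(24412, -27377), Rational(1, 2)) = Pow(-2965, Rational(1, 2)) = Mul(I, Pow(2965, Rational(1, 2)))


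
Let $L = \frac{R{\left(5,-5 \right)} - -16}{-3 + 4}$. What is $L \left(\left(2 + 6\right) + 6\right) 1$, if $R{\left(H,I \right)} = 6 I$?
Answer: $-196$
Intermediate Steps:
$L = -14$ ($L = \frac{6 \left(-5\right) - -16}{-3 + 4} = \frac{-30 + 16}{1} = \left(-14\right) 1 = -14$)
$L \left(\left(2 + 6\right) + 6\right) 1 = - 14 \left(\left(2 + 6\right) + 6\right) 1 = - 14 \left(8 + 6\right) 1 = - 14 \cdot 14 \cdot 1 = \left(-14\right) 14 = -196$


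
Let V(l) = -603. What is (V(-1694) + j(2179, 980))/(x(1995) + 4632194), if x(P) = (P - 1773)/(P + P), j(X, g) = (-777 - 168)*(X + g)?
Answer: -1985595570/3080409047 ≈ -0.64459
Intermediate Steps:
j(X, g) = -945*X - 945*g (j(X, g) = -945*(X + g) = -945*X - 945*g)
x(P) = (-1773 + P)/(2*P) (x(P) = (-1773 + P)/((2*P)) = (-1773 + P)*(1/(2*P)) = (-1773 + P)/(2*P))
(V(-1694) + j(2179, 980))/(x(1995) + 4632194) = (-603 + (-945*2179 - 945*980))/((½)*(-1773 + 1995)/1995 + 4632194) = (-603 + (-2059155 - 926100))/((½)*(1/1995)*222 + 4632194) = (-603 - 2985255)/(37/665 + 4632194) = -2985858/3080409047/665 = -2985858*665/3080409047 = -1985595570/3080409047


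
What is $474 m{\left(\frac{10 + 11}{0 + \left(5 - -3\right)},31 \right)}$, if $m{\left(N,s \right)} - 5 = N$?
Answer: $\frac{14457}{4} \approx 3614.3$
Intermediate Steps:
$m{\left(N,s \right)} = 5 + N$
$474 m{\left(\frac{10 + 11}{0 + \left(5 - -3\right)},31 \right)} = 474 \left(5 + \frac{10 + 11}{0 + \left(5 - -3\right)}\right) = 474 \left(5 + \frac{21}{0 + \left(5 + 3\right)}\right) = 474 \left(5 + \frac{21}{0 + 8}\right) = 474 \left(5 + \frac{21}{8}\right) = 474 \cdot \frac{61}{8} = \frac{14457}{4}$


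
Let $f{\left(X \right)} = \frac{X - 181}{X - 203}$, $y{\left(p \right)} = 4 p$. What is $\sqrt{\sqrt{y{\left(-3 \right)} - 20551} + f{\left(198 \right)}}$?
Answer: $\frac{\sqrt{-85 + 25 i \sqrt{20563}}}{5} \approx 8.3678 + 8.5685 i$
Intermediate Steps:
$f{\left(X \right)} = \frac{-181 + X}{-203 + X}$
$\sqrt{\sqrt{y{\left(-3 \right)} - 20551} + f{\left(198 \right)}} = \sqrt{\sqrt{4 \left(-3\right) - 20551} + \frac{-181 + 198}{-203 + 198}} = \sqrt{\sqrt{-12 - 20551} + \frac{1}{-5} \cdot 17} = \sqrt{\sqrt{-20563} - \frac{17}{5}} = \sqrt{i \sqrt{20563} - \frac{17}{5}} = \sqrt{- \frac{17}{5} + i \sqrt{20563}}$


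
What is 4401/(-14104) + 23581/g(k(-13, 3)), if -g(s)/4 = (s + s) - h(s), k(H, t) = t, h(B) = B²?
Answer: 83133403/42312 ≈ 1964.8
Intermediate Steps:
g(s) = -8*s + 4*s² (g(s) = -4*((s + s) - s²) = -4*(2*s - s²) = -4*(-s² + 2*s) = -8*s + 4*s²)
4401/(-14104) + 23581/g(k(-13, 3)) = 4401/(-14104) + 23581/((4*3*(-2 + 3))) = 4401*(-1/14104) + 23581/((4*3*1)) = -4401/14104 + 23581/12 = 83133403/42312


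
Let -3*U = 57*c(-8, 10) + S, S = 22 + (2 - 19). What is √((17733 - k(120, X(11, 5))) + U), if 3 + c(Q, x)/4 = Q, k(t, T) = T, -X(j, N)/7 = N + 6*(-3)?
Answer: √166287/3 ≈ 135.93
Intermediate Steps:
X(j, N) = 126 - 7*N (X(j, N) = -7*(N + 6*(-3)) = -7*(N - 18) = -7*(-18 + N) = 126 - 7*N)
S = 5 (S = 22 - 17 = 5)
c(Q, x) = -12 + 4*Q
U = 2503/3 (U = -(57*(-12 + 4*(-8)) + 5)/3 = -(57*(-12 - 32) + 5)/3 = -(57*(-44) + 5)/3 = -(-2508 + 5)/3 = -⅓*(-2503) = 2503/3 ≈ 834.33)
√((17733 - k(120, X(11, 5))) + U) = √((17733 - (126 - 7*5)) + 2503/3) = √((17733 - (126 - 35)) + 2503/3) = √((17733 - 1*91) + 2503/3) = √((17733 - 91) + 2503/3) = √(17642 + 2503/3) = √(55429/3) = √166287/3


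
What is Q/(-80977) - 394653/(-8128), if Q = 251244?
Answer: 29915704749/658181056 ≈ 45.452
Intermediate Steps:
Q/(-80977) - 394653/(-8128) = 251244/(-80977) - 394653/(-8128) = 251244*(-1/80977) - 394653*(-1/8128) = -251244/80977 + 394653/8128 = 29915704749/658181056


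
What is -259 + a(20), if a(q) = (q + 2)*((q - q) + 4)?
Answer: -171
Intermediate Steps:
a(q) = 8 + 4*q (a(q) = (2 + q)*(0 + 4) = (2 + q)*4 = 8 + 4*q)
-259 + a(20) = -259 + (8 + 4*20) = -259 + (8 + 80) = -259 + 88 = -171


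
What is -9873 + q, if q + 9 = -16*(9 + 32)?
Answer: -10538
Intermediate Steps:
q = -665 (q = -9 - 16*(9 + 32) = -9 - 16*41 = -9 - 656 = -665)
-9873 + q = -9873 - 665 = -10538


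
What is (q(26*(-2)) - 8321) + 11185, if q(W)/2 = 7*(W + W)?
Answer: 1408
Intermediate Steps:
q(W) = 28*W (q(W) = 2*(7*(W + W)) = 2*(7*(2*W)) = 2*(14*W) = 28*W)
(q(26*(-2)) - 8321) + 11185 = (28*(26*(-2)) - 8321) + 11185 = (28*(-52) - 8321) + 11185 = (-1456 - 8321) + 11185 = -9777 + 11185 = 1408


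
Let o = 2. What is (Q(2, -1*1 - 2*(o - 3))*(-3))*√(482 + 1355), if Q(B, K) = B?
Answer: -6*√1837 ≈ -257.16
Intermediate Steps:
(Q(2, -1*1 - 2*(o - 3))*(-3))*√(482 + 1355) = (2*(-3))*√(482 + 1355) = -6*√1837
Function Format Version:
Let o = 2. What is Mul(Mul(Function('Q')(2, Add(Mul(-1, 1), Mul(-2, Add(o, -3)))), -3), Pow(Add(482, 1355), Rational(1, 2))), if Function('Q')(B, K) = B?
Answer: Mul(-6, Pow(1837, Rational(1, 2))) ≈ -257.16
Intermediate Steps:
Mul(Mul(Function('Q')(2, Add(Mul(-1, 1), Mul(-2, Add(o, -3)))), -3), Pow(Add(482, 1355), Rational(1, 2))) = Mul(Mul(2, -3), Pow(Add(482, 1355), Rational(1, 2))) = Mul(-6, Pow(1837, Rational(1, 2)))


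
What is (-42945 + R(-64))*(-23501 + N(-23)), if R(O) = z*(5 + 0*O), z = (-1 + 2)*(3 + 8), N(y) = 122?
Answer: 1002725310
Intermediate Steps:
z = 11 (z = 1*11 = 11)
R(O) = 55 (R(O) = 11*(5 + 0*O) = 11*(5 + 0) = 11*5 = 55)
(-42945 + R(-64))*(-23501 + N(-23)) = (-42945 + 55)*(-23501 + 122) = -42890*(-23379) = 1002725310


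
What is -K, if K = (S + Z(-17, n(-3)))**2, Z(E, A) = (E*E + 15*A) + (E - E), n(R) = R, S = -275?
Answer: -961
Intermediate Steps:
Z(E, A) = E**2 + 15*A (Z(E, A) = (E**2 + 15*A) + 0 = E**2 + 15*A)
K = 961 (K = (-275 + ((-17)**2 + 15*(-3)))**2 = (-275 + (289 - 45))**2 = (-275 + 244)**2 = (-31)**2 = 961)
-K = -1*961 = -961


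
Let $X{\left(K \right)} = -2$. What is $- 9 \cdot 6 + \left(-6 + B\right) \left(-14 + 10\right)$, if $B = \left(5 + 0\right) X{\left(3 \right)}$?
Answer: $10$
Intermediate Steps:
$B = -10$ ($B = \left(5 + 0\right) \left(-2\right) = 5 \left(-2\right) = -10$)
$- 9 \cdot 6 + \left(-6 + B\right) \left(-14 + 10\right) = - 9 \cdot 6 + \left(-6 - 10\right) \left(-14 + 10\right) = \left(-1\right) 54 - -64 = -54 + 64 = 10$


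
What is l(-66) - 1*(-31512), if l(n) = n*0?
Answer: 31512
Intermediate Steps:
l(n) = 0
l(-66) - 1*(-31512) = 0 - 1*(-31512) = 0 + 31512 = 31512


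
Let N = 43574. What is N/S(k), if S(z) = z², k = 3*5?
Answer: 43574/225 ≈ 193.66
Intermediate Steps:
k = 15
N/S(k) = 43574/(15²) = 43574/225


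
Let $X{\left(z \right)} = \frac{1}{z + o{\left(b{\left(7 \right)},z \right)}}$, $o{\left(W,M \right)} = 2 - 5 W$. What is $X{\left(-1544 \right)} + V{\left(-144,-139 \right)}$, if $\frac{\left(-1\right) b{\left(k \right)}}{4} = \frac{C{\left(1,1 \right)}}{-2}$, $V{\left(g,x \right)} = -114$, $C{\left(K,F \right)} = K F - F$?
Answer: $- \frac{175789}{1542} \approx -114.0$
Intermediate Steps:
$C{\left(K,F \right)} = - F + F K$ ($C{\left(K,F \right)} = F K - F = - F + F K$)
$b{\left(k \right)} = 0$ ($b{\left(k \right)} = - 4 \frac{1 \left(-1 + 1\right)}{-2} = - 4 \cdot 1 \cdot 0 \left(- \frac{1}{2}\right) = - 4 \cdot 0 \left(- \frac{1}{2}\right) = \left(-4\right) 0 = 0$)
$X{\left(z \right)} = \frac{1}{2 + z}$ ($X{\left(z \right)} = \frac{1}{z + \left(2 - 0\right)} = \frac{1}{z + \left(2 + 0\right)} = \frac{1}{z + 2} = \frac{1}{2 + z}$)
$X{\left(-1544 \right)} + V{\left(-144,-139 \right)} = \frac{1}{2 - 1544} - 114 = \frac{1}{-1542} - 114 = - \frac{1}{1542} - 114 = - \frac{175789}{1542}$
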